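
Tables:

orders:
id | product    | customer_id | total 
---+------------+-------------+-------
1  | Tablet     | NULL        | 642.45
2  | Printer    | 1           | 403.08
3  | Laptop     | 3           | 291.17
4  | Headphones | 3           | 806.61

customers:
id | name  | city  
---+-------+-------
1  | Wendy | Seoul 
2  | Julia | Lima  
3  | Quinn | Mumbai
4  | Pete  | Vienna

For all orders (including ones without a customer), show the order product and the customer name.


LEFT JOIN keeps every row from orders (the left table); where customer_id has no match in customers, the customer columns become NULL. Walk through each order:
  - order 1 (Tablet): customer_id=NULL, no match -> kept with NULL
  - order 2 (Printer): customer_id=1 -> matches Wendy
  - order 3 (Laptop): customer_id=3 -> matches Quinn
  - order 4 (Headphones): customer_id=3 -> matches Quinn
All 4 rows appear; 1 has NULL customer.

SQL:
SELECT a.product, b.name AS customer
FROM orders a
LEFT JOIN customers b ON a.customer_id = b.id

Result:
product    | customer
-----------+---------
Tablet     | NULL    
Printer    | Wendy   
Laptop     | Quinn   
Headphones | Quinn   


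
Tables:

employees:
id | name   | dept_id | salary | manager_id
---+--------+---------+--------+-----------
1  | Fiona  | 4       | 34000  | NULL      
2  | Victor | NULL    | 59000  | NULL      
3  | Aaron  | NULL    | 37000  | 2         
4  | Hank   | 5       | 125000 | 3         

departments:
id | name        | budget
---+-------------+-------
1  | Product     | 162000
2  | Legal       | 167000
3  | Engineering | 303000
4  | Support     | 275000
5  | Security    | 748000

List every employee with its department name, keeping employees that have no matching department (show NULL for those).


LEFT JOIN keeps every row from employees (the left table); where dept_id has no match in departments, the department columns become NULL. Walk through each employee:
  - employee 1 (Fiona): dept_id=4 -> matches Support
  - employee 2 (Victor): dept_id=NULL, no match -> kept with NULL
  - employee 3 (Aaron): dept_id=NULL, no match -> kept with NULL
  - employee 4 (Hank): dept_id=5 -> matches Security
All 4 rows appear; 2 have NULL department.

SQL:
SELECT a.name, b.name AS department
FROM employees a
LEFT JOIN departments b ON a.dept_id = b.id

Result:
name   | department
-------+-----------
Fiona  | Support   
Victor | NULL      
Aaron  | NULL      
Hank   | Security  


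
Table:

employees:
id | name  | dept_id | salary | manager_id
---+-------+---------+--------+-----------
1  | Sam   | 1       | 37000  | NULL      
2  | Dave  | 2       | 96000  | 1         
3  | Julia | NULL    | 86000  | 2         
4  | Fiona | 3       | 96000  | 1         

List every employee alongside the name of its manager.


This is a self-join: employees is joined to a second copy of itself, matching each row's manager_id to another row's id. Use LEFT JOIN so rows with manager_id=NULL are kept.
  - employee 1 (Sam): manager_id=NULL -> NULL
  - employee 2 (Dave): manager_id=1 -> Sam
  - employee 3 (Julia): manager_id=2 -> Dave
  - employee 4 (Fiona): manager_id=1 -> Sam

SQL:
SELECT a.name AS item, b.name AS manager
FROM employees a
LEFT JOIN employees b ON a.manager_id = b.id

Result:
item  | manager
------+--------
Sam   | NULL   
Dave  | Sam    
Julia | Dave   
Fiona | Sam    


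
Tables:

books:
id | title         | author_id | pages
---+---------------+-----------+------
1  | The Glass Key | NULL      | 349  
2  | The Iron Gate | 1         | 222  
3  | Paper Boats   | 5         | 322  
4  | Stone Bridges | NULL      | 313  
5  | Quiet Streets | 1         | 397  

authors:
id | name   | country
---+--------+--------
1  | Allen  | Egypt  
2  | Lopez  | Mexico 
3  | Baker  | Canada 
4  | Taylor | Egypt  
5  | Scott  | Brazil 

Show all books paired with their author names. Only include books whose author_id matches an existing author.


INNER JOIN keeps only books rows whose author_id matches an id in authors. Walk through each book:
  - book 1 (The Glass Key): author_id=NULL, no match -> dropped
  - book 2 (The Iron Gate): author_id=1 -> matches Allen
  - book 3 (Paper Boats): author_id=5 -> matches Scott
  - book 4 (Stone Bridges): author_id=NULL, no match -> dropped
  - book 5 (Quiet Streets): author_id=1 -> matches Allen
So 2 of 5 rows are dropped.

SQL:
SELECT a.title, b.name AS author
FROM books a
INNER JOIN authors b ON a.author_id = b.id

Result:
title         | author
--------------+-------
The Iron Gate | Allen 
Paper Boats   | Scott 
Quiet Streets | Allen 


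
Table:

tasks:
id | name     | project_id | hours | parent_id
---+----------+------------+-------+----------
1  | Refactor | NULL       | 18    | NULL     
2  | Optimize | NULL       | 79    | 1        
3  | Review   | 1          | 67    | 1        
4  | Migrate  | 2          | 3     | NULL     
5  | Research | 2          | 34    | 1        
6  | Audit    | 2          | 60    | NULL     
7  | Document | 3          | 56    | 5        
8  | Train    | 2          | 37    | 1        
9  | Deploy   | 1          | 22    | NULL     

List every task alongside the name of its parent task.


This is a self-join: tasks is joined to a second copy of itself, matching each row's parent_id to another row's id. Use LEFT JOIN so rows with parent_id=NULL are kept.
  - task 1 (Refactor): parent_id=NULL -> NULL
  - task 2 (Optimize): parent_id=1 -> Refactor
  - task 3 (Review): parent_id=1 -> Refactor
  - task 4 (Migrate): parent_id=NULL -> NULL
  - task 5 (Research): parent_id=1 -> Refactor
  - task 6 (Audit): parent_id=NULL -> NULL
  - task 7 (Document): parent_id=5 -> Research
  - task 8 (Train): parent_id=1 -> Refactor
  - task 9 (Deploy): parent_id=NULL -> NULL

SQL:
SELECT a.name AS item, b.name AS parent
FROM tasks a
LEFT JOIN tasks b ON a.parent_id = b.id

Result:
item     | parent  
---------+---------
Refactor | NULL    
Optimize | Refactor
Review   | Refactor
Migrate  | NULL    
Research | Refactor
Audit    | NULL    
Document | Research
Train    | Refactor
Deploy   | NULL    


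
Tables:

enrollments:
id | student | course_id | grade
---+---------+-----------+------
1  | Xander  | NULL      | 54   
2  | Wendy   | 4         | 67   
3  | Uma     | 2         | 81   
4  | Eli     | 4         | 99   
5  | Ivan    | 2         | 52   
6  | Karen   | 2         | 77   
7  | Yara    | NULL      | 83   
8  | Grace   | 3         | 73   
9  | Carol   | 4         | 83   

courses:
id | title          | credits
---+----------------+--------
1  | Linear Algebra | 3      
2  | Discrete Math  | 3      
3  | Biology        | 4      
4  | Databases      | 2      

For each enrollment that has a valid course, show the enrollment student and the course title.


INNER JOIN keeps only enrollments rows whose course_id matches an id in courses. Walk through each enrollment:
  - enrollment 1 (Xander): course_id=NULL, no match -> dropped
  - enrollment 2 (Wendy): course_id=4 -> matches Databases
  - enrollment 3 (Uma): course_id=2 -> matches Discrete Math
  - enrollment 4 (Eli): course_id=4 -> matches Databases
  - enrollment 5 (Ivan): course_id=2 -> matches Discrete Math
  - enrollment 6 (Karen): course_id=2 -> matches Discrete Math
  - enrollment 7 (Yara): course_id=NULL, no match -> dropped
  - enrollment 8 (Grace): course_id=3 -> matches Biology
  - enrollment 9 (Carol): course_id=4 -> matches Databases
So 2 of 9 rows are dropped.

SQL:
SELECT a.student, b.title AS course
FROM enrollments a
INNER JOIN courses b ON a.course_id = b.id

Result:
student | course       
--------+--------------
Wendy   | Databases    
Uma     | Discrete Math
Eli     | Databases    
Ivan    | Discrete Math
Karen   | Discrete Math
Grace   | Biology      
Carol   | Databases    


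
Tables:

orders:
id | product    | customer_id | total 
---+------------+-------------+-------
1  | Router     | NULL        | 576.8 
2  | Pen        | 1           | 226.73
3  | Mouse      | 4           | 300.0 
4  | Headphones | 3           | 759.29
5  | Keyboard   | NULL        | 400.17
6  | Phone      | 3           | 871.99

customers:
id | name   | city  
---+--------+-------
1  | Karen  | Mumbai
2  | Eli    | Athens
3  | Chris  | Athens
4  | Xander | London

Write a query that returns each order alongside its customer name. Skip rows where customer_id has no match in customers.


INNER JOIN keeps only orders rows whose customer_id matches an id in customers. Walk through each order:
  - order 1 (Router): customer_id=NULL, no match -> dropped
  - order 2 (Pen): customer_id=1 -> matches Karen
  - order 3 (Mouse): customer_id=4 -> matches Xander
  - order 4 (Headphones): customer_id=3 -> matches Chris
  - order 5 (Keyboard): customer_id=NULL, no match -> dropped
  - order 6 (Phone): customer_id=3 -> matches Chris
So 2 of 6 rows are dropped.

SQL:
SELECT a.product, b.name AS customer
FROM orders a
INNER JOIN customers b ON a.customer_id = b.id

Result:
product    | customer
-----------+---------
Pen        | Karen   
Mouse      | Xander  
Headphones | Chris   
Phone      | Chris   


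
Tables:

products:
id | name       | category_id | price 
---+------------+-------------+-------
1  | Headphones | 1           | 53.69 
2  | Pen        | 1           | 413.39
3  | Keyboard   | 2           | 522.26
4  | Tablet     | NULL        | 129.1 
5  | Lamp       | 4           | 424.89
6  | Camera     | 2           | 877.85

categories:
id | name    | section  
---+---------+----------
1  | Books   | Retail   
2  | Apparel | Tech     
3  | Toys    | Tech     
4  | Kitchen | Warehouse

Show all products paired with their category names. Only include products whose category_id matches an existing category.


INNER JOIN keeps only products rows whose category_id matches an id in categories. Walk through each product:
  - product 1 (Headphones): category_id=1 -> matches Books
  - product 2 (Pen): category_id=1 -> matches Books
  - product 3 (Keyboard): category_id=2 -> matches Apparel
  - product 4 (Tablet): category_id=NULL, no match -> dropped
  - product 5 (Lamp): category_id=4 -> matches Kitchen
  - product 6 (Camera): category_id=2 -> matches Apparel
So 1 of 6 rows is dropped.

SQL:
SELECT a.name, b.name AS category
FROM products a
INNER JOIN categories b ON a.category_id = b.id

Result:
name       | category
-----------+---------
Headphones | Books   
Pen        | Books   
Keyboard   | Apparel 
Lamp       | Kitchen 
Camera     | Apparel 


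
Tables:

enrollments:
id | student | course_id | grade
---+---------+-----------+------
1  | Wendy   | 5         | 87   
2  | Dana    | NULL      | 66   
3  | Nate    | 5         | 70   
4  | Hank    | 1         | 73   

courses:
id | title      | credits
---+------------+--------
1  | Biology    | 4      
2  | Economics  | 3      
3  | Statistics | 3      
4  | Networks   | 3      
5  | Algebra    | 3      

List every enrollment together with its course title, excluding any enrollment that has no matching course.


INNER JOIN keeps only enrollments rows whose course_id matches an id in courses. Walk through each enrollment:
  - enrollment 1 (Wendy): course_id=5 -> matches Algebra
  - enrollment 2 (Dana): course_id=NULL, no match -> dropped
  - enrollment 3 (Nate): course_id=5 -> matches Algebra
  - enrollment 4 (Hank): course_id=1 -> matches Biology
So 1 of 4 rows is dropped.

SQL:
SELECT a.student, b.title AS course
FROM enrollments a
INNER JOIN courses b ON a.course_id = b.id

Result:
student | course 
--------+--------
Wendy   | Algebra
Nate    | Algebra
Hank    | Biology


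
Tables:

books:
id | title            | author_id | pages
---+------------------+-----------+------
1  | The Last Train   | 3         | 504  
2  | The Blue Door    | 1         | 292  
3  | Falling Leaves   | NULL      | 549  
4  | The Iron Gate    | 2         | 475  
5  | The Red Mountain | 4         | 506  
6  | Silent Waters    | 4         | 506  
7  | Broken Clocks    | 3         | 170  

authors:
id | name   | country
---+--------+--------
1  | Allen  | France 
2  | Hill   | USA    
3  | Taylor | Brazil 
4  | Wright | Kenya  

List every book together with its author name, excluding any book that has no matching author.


INNER JOIN keeps only books rows whose author_id matches an id in authors. Walk through each book:
  - book 1 (The Last Train): author_id=3 -> matches Taylor
  - book 2 (The Blue Door): author_id=1 -> matches Allen
  - book 3 (Falling Leaves): author_id=NULL, no match -> dropped
  - book 4 (The Iron Gate): author_id=2 -> matches Hill
  - book 5 (The Red Mountain): author_id=4 -> matches Wright
  - book 6 (Silent Waters): author_id=4 -> matches Wright
  - book 7 (Broken Clocks): author_id=3 -> matches Taylor
So 1 of 7 rows is dropped.

SQL:
SELECT a.title, b.name AS author
FROM books a
INNER JOIN authors b ON a.author_id = b.id

Result:
title            | author
-----------------+-------
The Last Train   | Taylor
The Blue Door    | Allen 
The Iron Gate    | Hill  
The Red Mountain | Wright
Silent Waters    | Wright
Broken Clocks    | Taylor


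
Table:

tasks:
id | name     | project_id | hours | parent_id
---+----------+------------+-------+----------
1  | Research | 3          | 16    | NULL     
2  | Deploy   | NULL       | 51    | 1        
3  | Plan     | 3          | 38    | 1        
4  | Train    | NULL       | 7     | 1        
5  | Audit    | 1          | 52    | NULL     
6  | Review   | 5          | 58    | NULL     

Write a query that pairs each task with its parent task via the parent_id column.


This is a self-join: tasks is joined to a second copy of itself, matching each row's parent_id to another row's id. Use LEFT JOIN so rows with parent_id=NULL are kept.
  - task 1 (Research): parent_id=NULL -> NULL
  - task 2 (Deploy): parent_id=1 -> Research
  - task 3 (Plan): parent_id=1 -> Research
  - task 4 (Train): parent_id=1 -> Research
  - task 5 (Audit): parent_id=NULL -> NULL
  - task 6 (Review): parent_id=NULL -> NULL

SQL:
SELECT a.name AS item, b.name AS parent
FROM tasks a
LEFT JOIN tasks b ON a.parent_id = b.id

Result:
item     | parent  
---------+---------
Research | NULL    
Deploy   | Research
Plan     | Research
Train    | Research
Audit    | NULL    
Review   | NULL    


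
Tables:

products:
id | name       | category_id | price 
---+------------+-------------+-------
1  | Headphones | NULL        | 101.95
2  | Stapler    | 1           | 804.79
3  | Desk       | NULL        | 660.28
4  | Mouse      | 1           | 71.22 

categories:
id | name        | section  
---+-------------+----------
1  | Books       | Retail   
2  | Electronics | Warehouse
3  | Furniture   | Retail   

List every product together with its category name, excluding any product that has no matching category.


INNER JOIN keeps only products rows whose category_id matches an id in categories. Walk through each product:
  - product 1 (Headphones): category_id=NULL, no match -> dropped
  - product 2 (Stapler): category_id=1 -> matches Books
  - product 3 (Desk): category_id=NULL, no match -> dropped
  - product 4 (Mouse): category_id=1 -> matches Books
So 2 of 4 rows are dropped.

SQL:
SELECT a.name, b.name AS category
FROM products a
INNER JOIN categories b ON a.category_id = b.id

Result:
name    | category
--------+---------
Stapler | Books   
Mouse   | Books   


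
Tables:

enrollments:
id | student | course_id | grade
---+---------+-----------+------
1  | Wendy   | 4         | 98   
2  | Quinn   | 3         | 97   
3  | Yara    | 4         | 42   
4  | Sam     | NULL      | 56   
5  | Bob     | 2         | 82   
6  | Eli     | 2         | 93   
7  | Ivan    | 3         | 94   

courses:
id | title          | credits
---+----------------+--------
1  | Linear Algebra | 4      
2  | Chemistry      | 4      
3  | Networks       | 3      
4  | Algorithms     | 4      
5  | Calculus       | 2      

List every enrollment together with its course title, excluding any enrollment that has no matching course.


INNER JOIN keeps only enrollments rows whose course_id matches an id in courses. Walk through each enrollment:
  - enrollment 1 (Wendy): course_id=4 -> matches Algorithms
  - enrollment 2 (Quinn): course_id=3 -> matches Networks
  - enrollment 3 (Yara): course_id=4 -> matches Algorithms
  - enrollment 4 (Sam): course_id=NULL, no match -> dropped
  - enrollment 5 (Bob): course_id=2 -> matches Chemistry
  - enrollment 6 (Eli): course_id=2 -> matches Chemistry
  - enrollment 7 (Ivan): course_id=3 -> matches Networks
So 1 of 7 rows is dropped.

SQL:
SELECT a.student, b.title AS course
FROM enrollments a
INNER JOIN courses b ON a.course_id = b.id

Result:
student | course    
--------+-----------
Wendy   | Algorithms
Quinn   | Networks  
Yara    | Algorithms
Bob     | Chemistry 
Eli     | Chemistry 
Ivan    | Networks  


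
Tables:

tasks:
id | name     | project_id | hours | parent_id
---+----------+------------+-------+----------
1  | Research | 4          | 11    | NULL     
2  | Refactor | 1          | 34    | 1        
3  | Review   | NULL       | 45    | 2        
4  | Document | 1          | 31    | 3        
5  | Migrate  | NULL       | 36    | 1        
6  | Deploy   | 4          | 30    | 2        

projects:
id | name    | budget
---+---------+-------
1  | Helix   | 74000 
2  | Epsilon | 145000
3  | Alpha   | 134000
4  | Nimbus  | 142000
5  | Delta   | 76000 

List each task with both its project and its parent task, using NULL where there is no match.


Two LEFT JOINs from the same base table tasks: one to projects via project_id, one to tasks itself via parent_id. Both are LEFT so every task is preserved.
Match against projects:
  - task 1 (Research): project_id=4 -> matches Nimbus
  - task 2 (Refactor): project_id=1 -> matches Helix
  - task 3 (Review): project_id=NULL, no match -> kept with NULL
  - task 4 (Document): project_id=1 -> matches Helix
  - task 5 (Migrate): project_id=NULL, no match -> kept with NULL
  - task 6 (Deploy): project_id=4 -> matches Nimbus
Match against tasks (self):
  - task 1 (Research): parent_id=NULL -> NULL
  - task 2 (Refactor): parent_id=1 -> Research
  - task 3 (Review): parent_id=2 -> Refactor
  - task 4 (Document): parent_id=3 -> Review
  - task 5 (Migrate): parent_id=1 -> Research
  - task 6 (Deploy): parent_id=2 -> Refactor

SQL:
SELECT a.name, b.name AS project, c.name AS parent
FROM tasks a
LEFT JOIN projects b ON a.project_id = b.id
LEFT JOIN tasks c ON a.parent_id = c.id

Result:
name     | project | parent  
---------+---------+---------
Research | Nimbus  | NULL    
Refactor | Helix   | Research
Review   | NULL    | Refactor
Document | Helix   | Review  
Migrate  | NULL    | Research
Deploy   | Nimbus  | Refactor


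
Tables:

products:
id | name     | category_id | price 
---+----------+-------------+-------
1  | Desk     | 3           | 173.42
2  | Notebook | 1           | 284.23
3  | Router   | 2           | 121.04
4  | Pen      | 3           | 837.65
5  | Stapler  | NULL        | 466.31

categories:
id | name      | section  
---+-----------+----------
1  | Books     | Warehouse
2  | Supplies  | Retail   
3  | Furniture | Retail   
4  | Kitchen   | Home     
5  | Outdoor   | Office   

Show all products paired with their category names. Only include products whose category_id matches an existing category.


INNER JOIN keeps only products rows whose category_id matches an id in categories. Walk through each product:
  - product 1 (Desk): category_id=3 -> matches Furniture
  - product 2 (Notebook): category_id=1 -> matches Books
  - product 3 (Router): category_id=2 -> matches Supplies
  - product 4 (Pen): category_id=3 -> matches Furniture
  - product 5 (Stapler): category_id=NULL, no match -> dropped
So 1 of 5 rows is dropped.

SQL:
SELECT a.name, b.name AS category
FROM products a
INNER JOIN categories b ON a.category_id = b.id

Result:
name     | category 
---------+----------
Desk     | Furniture
Notebook | Books    
Router   | Supplies 
Pen      | Furniture


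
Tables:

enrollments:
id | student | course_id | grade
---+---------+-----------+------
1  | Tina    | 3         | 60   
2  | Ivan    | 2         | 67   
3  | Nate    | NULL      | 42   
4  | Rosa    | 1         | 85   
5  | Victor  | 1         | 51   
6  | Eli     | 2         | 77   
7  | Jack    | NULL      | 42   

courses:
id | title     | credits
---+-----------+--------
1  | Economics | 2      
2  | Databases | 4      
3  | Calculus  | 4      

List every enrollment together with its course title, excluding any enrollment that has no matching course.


INNER JOIN keeps only enrollments rows whose course_id matches an id in courses. Walk through each enrollment:
  - enrollment 1 (Tina): course_id=3 -> matches Calculus
  - enrollment 2 (Ivan): course_id=2 -> matches Databases
  - enrollment 3 (Nate): course_id=NULL, no match -> dropped
  - enrollment 4 (Rosa): course_id=1 -> matches Economics
  - enrollment 5 (Victor): course_id=1 -> matches Economics
  - enrollment 6 (Eli): course_id=2 -> matches Databases
  - enrollment 7 (Jack): course_id=NULL, no match -> dropped
So 2 of 7 rows are dropped.

SQL:
SELECT a.student, b.title AS course
FROM enrollments a
INNER JOIN courses b ON a.course_id = b.id

Result:
student | course   
--------+----------
Tina    | Calculus 
Ivan    | Databases
Rosa    | Economics
Victor  | Economics
Eli     | Databases


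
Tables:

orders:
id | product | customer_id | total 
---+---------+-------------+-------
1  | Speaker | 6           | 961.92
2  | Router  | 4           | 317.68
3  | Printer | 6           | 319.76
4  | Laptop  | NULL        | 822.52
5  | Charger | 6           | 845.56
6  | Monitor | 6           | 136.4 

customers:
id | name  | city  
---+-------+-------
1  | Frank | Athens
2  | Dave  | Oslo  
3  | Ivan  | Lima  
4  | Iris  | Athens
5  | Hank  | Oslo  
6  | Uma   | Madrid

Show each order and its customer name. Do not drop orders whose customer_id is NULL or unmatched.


LEFT JOIN keeps every row from orders (the left table); where customer_id has no match in customers, the customer columns become NULL. Walk through each order:
  - order 1 (Speaker): customer_id=6 -> matches Uma
  - order 2 (Router): customer_id=4 -> matches Iris
  - order 3 (Printer): customer_id=6 -> matches Uma
  - order 4 (Laptop): customer_id=NULL, no match -> kept with NULL
  - order 5 (Charger): customer_id=6 -> matches Uma
  - order 6 (Monitor): customer_id=6 -> matches Uma
All 6 rows appear; 1 has NULL customer.

SQL:
SELECT a.product, b.name AS customer
FROM orders a
LEFT JOIN customers b ON a.customer_id = b.id

Result:
product | customer
--------+---------
Speaker | Uma     
Router  | Iris    
Printer | Uma     
Laptop  | NULL    
Charger | Uma     
Monitor | Uma     


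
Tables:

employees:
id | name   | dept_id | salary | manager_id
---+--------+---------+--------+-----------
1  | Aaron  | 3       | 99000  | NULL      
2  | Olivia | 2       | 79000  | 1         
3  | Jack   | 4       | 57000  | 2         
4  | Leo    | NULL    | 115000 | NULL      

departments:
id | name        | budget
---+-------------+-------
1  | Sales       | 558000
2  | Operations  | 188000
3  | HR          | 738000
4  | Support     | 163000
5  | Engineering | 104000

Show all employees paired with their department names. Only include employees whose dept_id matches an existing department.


INNER JOIN keeps only employees rows whose dept_id matches an id in departments. Walk through each employee:
  - employee 1 (Aaron): dept_id=3 -> matches HR
  - employee 2 (Olivia): dept_id=2 -> matches Operations
  - employee 3 (Jack): dept_id=4 -> matches Support
  - employee 4 (Leo): dept_id=NULL, no match -> dropped
So 1 of 4 rows is dropped.

SQL:
SELECT a.name, b.name AS department
FROM employees a
INNER JOIN departments b ON a.dept_id = b.id

Result:
name   | department
-------+-----------
Aaron  | HR        
Olivia | Operations
Jack   | Support   


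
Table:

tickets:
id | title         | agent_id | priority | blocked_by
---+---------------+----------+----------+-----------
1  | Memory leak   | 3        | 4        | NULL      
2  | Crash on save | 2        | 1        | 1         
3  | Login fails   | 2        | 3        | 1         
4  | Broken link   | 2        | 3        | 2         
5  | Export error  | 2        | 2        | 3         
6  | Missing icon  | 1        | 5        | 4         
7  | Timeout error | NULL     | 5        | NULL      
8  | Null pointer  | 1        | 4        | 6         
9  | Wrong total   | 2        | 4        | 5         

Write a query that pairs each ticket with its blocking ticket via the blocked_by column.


This is a self-join: tickets is joined to a second copy of itself, matching each row's blocked_by to another row's id. Use LEFT JOIN so rows with blocked_by=NULL are kept.
  - ticket 1 (Memory leak): blocked_by=NULL -> NULL
  - ticket 2 (Crash on save): blocked_by=1 -> Memory leak
  - ticket 3 (Login fails): blocked_by=1 -> Memory leak
  - ticket 4 (Broken link): blocked_by=2 -> Crash on save
  - ticket 5 (Export error): blocked_by=3 -> Login fails
  - ticket 6 (Missing icon): blocked_by=4 -> Broken link
  - ticket 7 (Timeout error): blocked_by=NULL -> NULL
  - ticket 8 (Null pointer): blocked_by=6 -> Missing icon
  - ticket 9 (Wrong total): blocked_by=5 -> Export error

SQL:
SELECT a.title AS item, b.title AS blocked_by
FROM tickets a
LEFT JOIN tickets b ON a.blocked_by = b.id

Result:
item          | blocked_by   
--------------+--------------
Memory leak   | NULL         
Crash on save | Memory leak  
Login fails   | Memory leak  
Broken link   | Crash on save
Export error  | Login fails  
Missing icon  | Broken link  
Timeout error | NULL         
Null pointer  | Missing icon 
Wrong total   | Export error 


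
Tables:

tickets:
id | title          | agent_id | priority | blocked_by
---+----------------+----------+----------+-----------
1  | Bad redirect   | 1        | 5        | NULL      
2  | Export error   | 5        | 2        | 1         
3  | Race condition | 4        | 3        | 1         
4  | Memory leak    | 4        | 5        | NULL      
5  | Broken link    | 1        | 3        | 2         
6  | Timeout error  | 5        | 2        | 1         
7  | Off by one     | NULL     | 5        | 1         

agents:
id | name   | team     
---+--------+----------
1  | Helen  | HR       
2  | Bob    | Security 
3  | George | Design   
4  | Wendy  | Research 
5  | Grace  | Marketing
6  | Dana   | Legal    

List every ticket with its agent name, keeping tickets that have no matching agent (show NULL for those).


LEFT JOIN keeps every row from tickets (the left table); where agent_id has no match in agents, the agent columns become NULL. Walk through each ticket:
  - ticket 1 (Bad redirect): agent_id=1 -> matches Helen
  - ticket 2 (Export error): agent_id=5 -> matches Grace
  - ticket 3 (Race condition): agent_id=4 -> matches Wendy
  - ticket 4 (Memory leak): agent_id=4 -> matches Wendy
  - ticket 5 (Broken link): agent_id=1 -> matches Helen
  - ticket 6 (Timeout error): agent_id=5 -> matches Grace
  - ticket 7 (Off by one): agent_id=NULL, no match -> kept with NULL
All 7 rows appear; 1 has NULL agent.

SQL:
SELECT a.title, b.name AS agent
FROM tickets a
LEFT JOIN agents b ON a.agent_id = b.id

Result:
title          | agent
---------------+------
Bad redirect   | Helen
Export error   | Grace
Race condition | Wendy
Memory leak    | Wendy
Broken link    | Helen
Timeout error  | Grace
Off by one     | NULL 


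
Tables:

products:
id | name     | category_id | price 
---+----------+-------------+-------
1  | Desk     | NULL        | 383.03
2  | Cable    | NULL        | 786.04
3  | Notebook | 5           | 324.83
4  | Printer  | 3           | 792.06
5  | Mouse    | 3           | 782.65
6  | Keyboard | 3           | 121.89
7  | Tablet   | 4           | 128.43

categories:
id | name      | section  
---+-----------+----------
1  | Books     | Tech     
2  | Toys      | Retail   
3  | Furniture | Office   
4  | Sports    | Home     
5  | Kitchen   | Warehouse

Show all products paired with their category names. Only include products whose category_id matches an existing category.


INNER JOIN keeps only products rows whose category_id matches an id in categories. Walk through each product:
  - product 1 (Desk): category_id=NULL, no match -> dropped
  - product 2 (Cable): category_id=NULL, no match -> dropped
  - product 3 (Notebook): category_id=5 -> matches Kitchen
  - product 4 (Printer): category_id=3 -> matches Furniture
  - product 5 (Mouse): category_id=3 -> matches Furniture
  - product 6 (Keyboard): category_id=3 -> matches Furniture
  - product 7 (Tablet): category_id=4 -> matches Sports
So 2 of 7 rows are dropped.

SQL:
SELECT a.name, b.name AS category
FROM products a
INNER JOIN categories b ON a.category_id = b.id

Result:
name     | category 
---------+----------
Notebook | Kitchen  
Printer  | Furniture
Mouse    | Furniture
Keyboard | Furniture
Tablet   | Sports   


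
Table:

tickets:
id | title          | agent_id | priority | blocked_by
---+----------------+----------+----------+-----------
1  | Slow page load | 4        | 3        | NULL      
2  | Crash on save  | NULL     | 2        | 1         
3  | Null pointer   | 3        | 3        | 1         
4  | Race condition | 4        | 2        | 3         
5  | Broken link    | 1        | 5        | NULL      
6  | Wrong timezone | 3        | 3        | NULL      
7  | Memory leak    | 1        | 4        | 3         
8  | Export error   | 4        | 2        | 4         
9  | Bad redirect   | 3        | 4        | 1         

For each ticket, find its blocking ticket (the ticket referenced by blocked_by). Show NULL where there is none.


This is a self-join: tickets is joined to a second copy of itself, matching each row's blocked_by to another row's id. Use LEFT JOIN so rows with blocked_by=NULL are kept.
  - ticket 1 (Slow page load): blocked_by=NULL -> NULL
  - ticket 2 (Crash on save): blocked_by=1 -> Slow page load
  - ticket 3 (Null pointer): blocked_by=1 -> Slow page load
  - ticket 4 (Race condition): blocked_by=3 -> Null pointer
  - ticket 5 (Broken link): blocked_by=NULL -> NULL
  - ticket 6 (Wrong timezone): blocked_by=NULL -> NULL
  - ticket 7 (Memory leak): blocked_by=3 -> Null pointer
  - ticket 8 (Export error): blocked_by=4 -> Race condition
  - ticket 9 (Bad redirect): blocked_by=1 -> Slow page load

SQL:
SELECT a.title AS item, b.title AS blocked_by
FROM tickets a
LEFT JOIN tickets b ON a.blocked_by = b.id

Result:
item           | blocked_by    
---------------+---------------
Slow page load | NULL          
Crash on save  | Slow page load
Null pointer   | Slow page load
Race condition | Null pointer  
Broken link    | NULL          
Wrong timezone | NULL          
Memory leak    | Null pointer  
Export error   | Race condition
Bad redirect   | Slow page load


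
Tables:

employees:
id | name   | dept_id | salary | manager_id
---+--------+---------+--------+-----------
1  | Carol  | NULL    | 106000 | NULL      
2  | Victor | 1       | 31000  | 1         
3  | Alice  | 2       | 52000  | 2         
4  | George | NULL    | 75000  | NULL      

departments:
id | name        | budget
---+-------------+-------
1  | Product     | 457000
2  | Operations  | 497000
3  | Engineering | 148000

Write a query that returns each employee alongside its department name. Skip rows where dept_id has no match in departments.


INNER JOIN keeps only employees rows whose dept_id matches an id in departments. Walk through each employee:
  - employee 1 (Carol): dept_id=NULL, no match -> dropped
  - employee 2 (Victor): dept_id=1 -> matches Product
  - employee 3 (Alice): dept_id=2 -> matches Operations
  - employee 4 (George): dept_id=NULL, no match -> dropped
So 2 of 4 rows are dropped.

SQL:
SELECT a.name, b.name AS department
FROM employees a
INNER JOIN departments b ON a.dept_id = b.id

Result:
name   | department
-------+-----------
Victor | Product   
Alice  | Operations


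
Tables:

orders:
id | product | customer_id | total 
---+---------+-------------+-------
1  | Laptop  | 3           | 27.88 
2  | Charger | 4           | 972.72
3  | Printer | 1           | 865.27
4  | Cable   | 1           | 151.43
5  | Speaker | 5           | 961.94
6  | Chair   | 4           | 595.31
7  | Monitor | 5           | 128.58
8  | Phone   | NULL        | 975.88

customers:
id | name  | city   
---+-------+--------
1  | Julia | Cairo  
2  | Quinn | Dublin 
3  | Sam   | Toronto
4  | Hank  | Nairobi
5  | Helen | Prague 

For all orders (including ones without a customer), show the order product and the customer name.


LEFT JOIN keeps every row from orders (the left table); where customer_id has no match in customers, the customer columns become NULL. Walk through each order:
  - order 1 (Laptop): customer_id=3 -> matches Sam
  - order 2 (Charger): customer_id=4 -> matches Hank
  - order 3 (Printer): customer_id=1 -> matches Julia
  - order 4 (Cable): customer_id=1 -> matches Julia
  - order 5 (Speaker): customer_id=5 -> matches Helen
  - order 6 (Chair): customer_id=4 -> matches Hank
  - order 7 (Monitor): customer_id=5 -> matches Helen
  - order 8 (Phone): customer_id=NULL, no match -> kept with NULL
All 8 rows appear; 1 has NULL customer.

SQL:
SELECT a.product, b.name AS customer
FROM orders a
LEFT JOIN customers b ON a.customer_id = b.id

Result:
product | customer
--------+---------
Laptop  | Sam     
Charger | Hank    
Printer | Julia   
Cable   | Julia   
Speaker | Helen   
Chair   | Hank    
Monitor | Helen   
Phone   | NULL    


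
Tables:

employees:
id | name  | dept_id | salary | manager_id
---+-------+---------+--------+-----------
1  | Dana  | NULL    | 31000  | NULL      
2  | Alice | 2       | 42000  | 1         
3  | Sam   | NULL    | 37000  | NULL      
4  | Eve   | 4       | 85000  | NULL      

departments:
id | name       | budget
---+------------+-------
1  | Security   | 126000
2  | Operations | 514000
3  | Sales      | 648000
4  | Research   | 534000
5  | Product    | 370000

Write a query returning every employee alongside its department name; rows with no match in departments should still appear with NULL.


LEFT JOIN keeps every row from employees (the left table); where dept_id has no match in departments, the department columns become NULL. Walk through each employee:
  - employee 1 (Dana): dept_id=NULL, no match -> kept with NULL
  - employee 2 (Alice): dept_id=2 -> matches Operations
  - employee 3 (Sam): dept_id=NULL, no match -> kept with NULL
  - employee 4 (Eve): dept_id=4 -> matches Research
All 4 rows appear; 2 have NULL department.

SQL:
SELECT a.name, b.name AS department
FROM employees a
LEFT JOIN departments b ON a.dept_id = b.id

Result:
name  | department
------+-----------
Dana  | NULL      
Alice | Operations
Sam   | NULL      
Eve   | Research  


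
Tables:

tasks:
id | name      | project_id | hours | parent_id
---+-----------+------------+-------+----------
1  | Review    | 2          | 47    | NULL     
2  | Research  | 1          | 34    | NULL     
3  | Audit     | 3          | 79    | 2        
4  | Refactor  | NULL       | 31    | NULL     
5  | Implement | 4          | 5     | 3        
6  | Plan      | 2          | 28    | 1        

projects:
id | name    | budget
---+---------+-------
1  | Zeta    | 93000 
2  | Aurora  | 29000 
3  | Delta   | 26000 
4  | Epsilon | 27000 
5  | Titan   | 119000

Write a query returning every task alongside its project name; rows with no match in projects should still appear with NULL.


LEFT JOIN keeps every row from tasks (the left table); where project_id has no match in projects, the project columns become NULL. Walk through each task:
  - task 1 (Review): project_id=2 -> matches Aurora
  - task 2 (Research): project_id=1 -> matches Zeta
  - task 3 (Audit): project_id=3 -> matches Delta
  - task 4 (Refactor): project_id=NULL, no match -> kept with NULL
  - task 5 (Implement): project_id=4 -> matches Epsilon
  - task 6 (Plan): project_id=2 -> matches Aurora
All 6 rows appear; 1 has NULL project.

SQL:
SELECT a.name, b.name AS project
FROM tasks a
LEFT JOIN projects b ON a.project_id = b.id

Result:
name      | project
----------+--------
Review    | Aurora 
Research  | Zeta   
Audit     | Delta  
Refactor  | NULL   
Implement | Epsilon
Plan      | Aurora 


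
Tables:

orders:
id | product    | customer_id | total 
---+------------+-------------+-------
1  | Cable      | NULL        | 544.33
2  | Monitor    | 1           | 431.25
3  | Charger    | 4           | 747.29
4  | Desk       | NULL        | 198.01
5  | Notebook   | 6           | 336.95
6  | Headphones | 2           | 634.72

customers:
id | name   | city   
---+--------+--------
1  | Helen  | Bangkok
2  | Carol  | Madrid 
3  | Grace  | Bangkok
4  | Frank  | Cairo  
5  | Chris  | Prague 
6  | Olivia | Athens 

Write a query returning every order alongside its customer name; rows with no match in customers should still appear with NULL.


LEFT JOIN keeps every row from orders (the left table); where customer_id has no match in customers, the customer columns become NULL. Walk through each order:
  - order 1 (Cable): customer_id=NULL, no match -> kept with NULL
  - order 2 (Monitor): customer_id=1 -> matches Helen
  - order 3 (Charger): customer_id=4 -> matches Frank
  - order 4 (Desk): customer_id=NULL, no match -> kept with NULL
  - order 5 (Notebook): customer_id=6 -> matches Olivia
  - order 6 (Headphones): customer_id=2 -> matches Carol
All 6 rows appear; 2 have NULL customer.

SQL:
SELECT a.product, b.name AS customer
FROM orders a
LEFT JOIN customers b ON a.customer_id = b.id

Result:
product    | customer
-----------+---------
Cable      | NULL    
Monitor    | Helen   
Charger    | Frank   
Desk       | NULL    
Notebook   | Olivia  
Headphones | Carol   


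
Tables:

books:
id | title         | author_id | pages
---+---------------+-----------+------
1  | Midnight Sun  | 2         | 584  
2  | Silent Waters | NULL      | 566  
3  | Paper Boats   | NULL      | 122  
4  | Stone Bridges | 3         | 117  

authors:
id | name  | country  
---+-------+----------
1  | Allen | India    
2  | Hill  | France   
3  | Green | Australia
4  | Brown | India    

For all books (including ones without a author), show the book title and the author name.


LEFT JOIN keeps every row from books (the left table); where author_id has no match in authors, the author columns become NULL. Walk through each book:
  - book 1 (Midnight Sun): author_id=2 -> matches Hill
  - book 2 (Silent Waters): author_id=NULL, no match -> kept with NULL
  - book 3 (Paper Boats): author_id=NULL, no match -> kept with NULL
  - book 4 (Stone Bridges): author_id=3 -> matches Green
All 4 rows appear; 2 have NULL author.

SQL:
SELECT a.title, b.name AS author
FROM books a
LEFT JOIN authors b ON a.author_id = b.id

Result:
title         | author
--------------+-------
Midnight Sun  | Hill  
Silent Waters | NULL  
Paper Boats   | NULL  
Stone Bridges | Green 


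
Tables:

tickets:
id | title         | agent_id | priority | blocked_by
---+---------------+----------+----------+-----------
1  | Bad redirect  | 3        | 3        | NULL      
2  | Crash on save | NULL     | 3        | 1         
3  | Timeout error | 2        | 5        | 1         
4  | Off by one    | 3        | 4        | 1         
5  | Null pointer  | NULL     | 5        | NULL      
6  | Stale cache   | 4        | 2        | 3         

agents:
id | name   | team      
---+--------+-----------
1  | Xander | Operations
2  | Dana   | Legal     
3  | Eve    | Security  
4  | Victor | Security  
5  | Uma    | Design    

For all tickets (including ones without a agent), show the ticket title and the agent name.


LEFT JOIN keeps every row from tickets (the left table); where agent_id has no match in agents, the agent columns become NULL. Walk through each ticket:
  - ticket 1 (Bad redirect): agent_id=3 -> matches Eve
  - ticket 2 (Crash on save): agent_id=NULL, no match -> kept with NULL
  - ticket 3 (Timeout error): agent_id=2 -> matches Dana
  - ticket 4 (Off by one): agent_id=3 -> matches Eve
  - ticket 5 (Null pointer): agent_id=NULL, no match -> kept with NULL
  - ticket 6 (Stale cache): agent_id=4 -> matches Victor
All 6 rows appear; 2 have NULL agent.

SQL:
SELECT a.title, b.name AS agent
FROM tickets a
LEFT JOIN agents b ON a.agent_id = b.id

Result:
title         | agent 
--------------+-------
Bad redirect  | Eve   
Crash on save | NULL  
Timeout error | Dana  
Off by one    | Eve   
Null pointer  | NULL  
Stale cache   | Victor


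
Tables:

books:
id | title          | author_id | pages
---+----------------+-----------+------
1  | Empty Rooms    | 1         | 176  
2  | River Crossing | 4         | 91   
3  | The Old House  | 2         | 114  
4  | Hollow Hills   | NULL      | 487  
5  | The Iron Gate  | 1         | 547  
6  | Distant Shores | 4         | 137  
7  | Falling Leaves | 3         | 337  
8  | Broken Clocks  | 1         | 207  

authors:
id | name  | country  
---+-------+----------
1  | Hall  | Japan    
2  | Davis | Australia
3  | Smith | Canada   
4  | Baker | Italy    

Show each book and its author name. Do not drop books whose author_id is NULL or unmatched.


LEFT JOIN keeps every row from books (the left table); where author_id has no match in authors, the author columns become NULL. Walk through each book:
  - book 1 (Empty Rooms): author_id=1 -> matches Hall
  - book 2 (River Crossing): author_id=4 -> matches Baker
  - book 3 (The Old House): author_id=2 -> matches Davis
  - book 4 (Hollow Hills): author_id=NULL, no match -> kept with NULL
  - book 5 (The Iron Gate): author_id=1 -> matches Hall
  - book 6 (Distant Shores): author_id=4 -> matches Baker
  - book 7 (Falling Leaves): author_id=3 -> matches Smith
  - book 8 (Broken Clocks): author_id=1 -> matches Hall
All 8 rows appear; 1 has NULL author.

SQL:
SELECT a.title, b.name AS author
FROM books a
LEFT JOIN authors b ON a.author_id = b.id

Result:
title          | author
---------------+-------
Empty Rooms    | Hall  
River Crossing | Baker 
The Old House  | Davis 
Hollow Hills   | NULL  
The Iron Gate  | Hall  
Distant Shores | Baker 
Falling Leaves | Smith 
Broken Clocks  | Hall  
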